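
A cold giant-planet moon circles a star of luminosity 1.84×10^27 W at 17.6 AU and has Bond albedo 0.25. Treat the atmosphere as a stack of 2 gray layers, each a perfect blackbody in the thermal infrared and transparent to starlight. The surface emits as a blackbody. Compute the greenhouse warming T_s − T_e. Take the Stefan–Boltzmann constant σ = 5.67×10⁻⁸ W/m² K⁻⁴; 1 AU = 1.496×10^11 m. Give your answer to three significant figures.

d = 17.6 × 1.496×10^11 m = 2.633×10^12 m.
S = L/(4πd²) = 21.12 W/m².
OLR = S(1−α)/4 = 3.960 W/m²; the top layer radiates at T_e = 91.42 K.
T_s = (N+1)^(1/4)·T_e = 120.3 K.
Warming: T_s − T_e = 28.90 K.

28.9 K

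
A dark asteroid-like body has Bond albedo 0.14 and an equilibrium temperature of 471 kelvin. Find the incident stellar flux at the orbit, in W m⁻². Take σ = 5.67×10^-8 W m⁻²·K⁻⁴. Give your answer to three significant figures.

13000 W m⁻²

From S(1−α)/4 = σT⁴: S = 4σT⁴/(1−α).
σT⁴ = 5.67×10⁻⁸·(471)⁴ = 2790 W m⁻².
So S = 4×2790/(1−0.14) = 12980 W m⁻².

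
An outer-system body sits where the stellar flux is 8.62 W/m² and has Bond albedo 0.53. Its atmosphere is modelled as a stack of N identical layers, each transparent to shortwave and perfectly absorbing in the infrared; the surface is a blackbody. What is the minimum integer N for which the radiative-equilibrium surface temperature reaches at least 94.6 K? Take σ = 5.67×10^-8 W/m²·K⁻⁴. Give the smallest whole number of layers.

4

Top-of-atmosphere balance: σT_e⁴ = S(1−α)/4 = 1.013 W/m² → T_e = 65.01 K.
Need (N+1)T_e⁴ ≥ T_s⁴, i.e. N+1 ≥ (94.6/65.01)⁴ = 4.483.
Rounding up, N = 4.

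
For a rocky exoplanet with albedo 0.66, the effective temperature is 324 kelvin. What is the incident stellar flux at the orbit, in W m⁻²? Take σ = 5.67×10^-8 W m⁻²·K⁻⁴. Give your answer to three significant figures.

7350 W m⁻²

From S(1−α)/4 = σT⁴: S = 4σT⁴/(1−α).
The emitted flux is σT⁴ = 624.8 W m⁻².
So S = 4×624.8/(1−0.66) = 7351 W m⁻².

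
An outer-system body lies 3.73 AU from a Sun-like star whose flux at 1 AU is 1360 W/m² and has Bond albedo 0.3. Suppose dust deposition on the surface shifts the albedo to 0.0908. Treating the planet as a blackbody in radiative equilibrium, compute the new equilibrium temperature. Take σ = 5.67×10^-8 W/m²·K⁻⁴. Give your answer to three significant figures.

Flux at the orbit: S = 1360/(3.73)² = 97.75 W/m².
T₂ = [S(1−α₂)/(4σ)]^(1/4) = [97.75·0.909/(4σ)]^(1/4) = 140.7 K.

141 kelvin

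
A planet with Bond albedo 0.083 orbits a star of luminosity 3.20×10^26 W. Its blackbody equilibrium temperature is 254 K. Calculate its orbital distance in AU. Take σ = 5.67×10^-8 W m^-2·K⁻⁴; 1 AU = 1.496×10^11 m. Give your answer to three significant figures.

1.05 AU

The flux needed for this T is 4σT⁴/(1−0.083) = 1029 W m^-2.
S = L/(4πd²) → d = √(L/4πS) = √(3.20×10^26/(4π·1029)) = 1.573×10^11 m = 1.051 AU.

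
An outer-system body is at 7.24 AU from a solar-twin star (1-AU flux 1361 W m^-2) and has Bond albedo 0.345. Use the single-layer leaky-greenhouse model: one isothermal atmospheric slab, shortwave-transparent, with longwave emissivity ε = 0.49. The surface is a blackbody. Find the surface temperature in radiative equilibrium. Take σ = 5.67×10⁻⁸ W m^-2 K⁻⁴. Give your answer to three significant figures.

By the inverse-square law, S = 1361/7.24² = 25.96 W m^-2.
The planet radiates to space at T_e = [S(1−α)/(4σ)]^(1/4) = 93.06 K.
The surface balance (absorbed SW + ε·downward IR = σT_s⁴) with T_a⁴ = T_s⁴/2 reduces to T_s = T_e·[2/(2−ε)]^¼ = 99.83 K.

99.8 K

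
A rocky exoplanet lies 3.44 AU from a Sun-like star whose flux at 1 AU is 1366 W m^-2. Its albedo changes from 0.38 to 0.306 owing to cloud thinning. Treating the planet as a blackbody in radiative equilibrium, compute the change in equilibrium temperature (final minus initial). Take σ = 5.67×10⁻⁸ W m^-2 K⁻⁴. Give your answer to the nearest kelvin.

4 kelvin

Irradiance scales as 1/d², so S = 1366 W m^-2 × (1/3.44)² = 115.4 W m^-2.
With α = 0.38, T₁ = 133.3 K.
After:  T₂ = [115.4·0.694/(4σ)]^(1/4) = 137.1 K.
ΔT = T₂ − T₁ = 3.810 K.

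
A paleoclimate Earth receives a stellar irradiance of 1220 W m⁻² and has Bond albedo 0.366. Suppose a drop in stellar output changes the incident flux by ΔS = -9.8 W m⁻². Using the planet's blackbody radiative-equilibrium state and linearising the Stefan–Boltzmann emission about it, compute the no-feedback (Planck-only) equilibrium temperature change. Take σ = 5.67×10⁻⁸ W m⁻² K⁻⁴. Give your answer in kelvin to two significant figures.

Reference equilibrium: T_e = [S(1−α)/(4σ)]^(1/4) = 241.7 K.
ΔF = Δ[S(1−α)]/4 = (1−0.366)·-9.8/4 = -1.553 W m⁻².
Planck response: λ_P = 4σT_e³ = 4·5.67×10⁻⁸·(241.7)³ = 3.201 W m⁻²/K.
So ΔT₀ = -1.553/3.201 = -0.485 K.

-0.49 K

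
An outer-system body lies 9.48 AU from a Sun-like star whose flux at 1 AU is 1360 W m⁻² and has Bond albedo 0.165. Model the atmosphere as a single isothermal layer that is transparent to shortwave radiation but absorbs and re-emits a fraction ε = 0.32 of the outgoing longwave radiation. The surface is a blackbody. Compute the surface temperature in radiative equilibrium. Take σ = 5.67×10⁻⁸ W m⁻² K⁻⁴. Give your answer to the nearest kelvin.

By the inverse-square law, S = 1360/9.48² = 15.13 W m⁻².
At the top of the atmosphere, σT_e⁴ = S(1−α)/4 = 3.159 W m⁻², giving T_e = 86.40 K.
The surface balance (absorbed SW + ε·downward IR = σT_s⁴) with T_a⁴ = T_s⁴/2 reduces to T_s = T_e·[2/(2−ε)]^¼ = 90.24 K.

90 K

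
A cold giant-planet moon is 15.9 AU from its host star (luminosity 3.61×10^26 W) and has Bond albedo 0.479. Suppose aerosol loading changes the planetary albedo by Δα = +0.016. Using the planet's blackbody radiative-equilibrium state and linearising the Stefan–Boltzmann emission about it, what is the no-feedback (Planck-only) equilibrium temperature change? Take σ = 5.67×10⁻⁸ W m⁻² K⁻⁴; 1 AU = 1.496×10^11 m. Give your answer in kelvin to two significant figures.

-0.45 K

Orbital distance: d = 15.9 AU = 2.379×10^12 m.
Spreading L over a sphere of radius d: S = 3.61×10^26/(4π·2.38×10^12²) = 5.077 W m⁻².
Reference equilibrium: T_e = [S(1−α)/(4σ)]^(1/4) = 58.44 K.
ΔF = −(S/4)Δα = −(5.077/4)×(+0.016) = -0.02031 W m⁻².
The Planck feedback parameter is 4σT_e³ = 0.04527 W m⁻²/K.
So ΔT₀ = -0.02031/0.04527 = -0.449 K.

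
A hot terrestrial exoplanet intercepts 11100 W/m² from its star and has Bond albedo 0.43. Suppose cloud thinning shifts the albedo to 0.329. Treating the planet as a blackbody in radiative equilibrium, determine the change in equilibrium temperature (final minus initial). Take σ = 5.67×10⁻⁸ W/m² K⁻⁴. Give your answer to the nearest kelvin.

17 K

Before: T₁ = [11100·0.57/(4σ)]^(1/4) = 408.7 K.
After:  T₂ = [11100·0.671/(4σ)]^(1/4) = 425.7 K.
Change: 425.7 − 408.7 = 17.01 K.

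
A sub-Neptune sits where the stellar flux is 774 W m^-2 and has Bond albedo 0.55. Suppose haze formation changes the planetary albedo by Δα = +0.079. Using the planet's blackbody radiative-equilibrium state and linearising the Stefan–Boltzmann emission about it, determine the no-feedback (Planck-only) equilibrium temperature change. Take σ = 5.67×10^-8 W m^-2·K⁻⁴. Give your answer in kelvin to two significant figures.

The baseline emission temperature is T_e = 198.0 K.
The change in absorbed flux is Δ[S(1−α)/4] = −SΔα/4 = -15.29 W m^-2.
Planck response: λ_P = 4σT_e³ = 4·5.67×10⁻⁸·(198.0)³ = 1.759 W m^-2/K.
Hence the no-feedback warming is ΔF/(4σT_e³) = -8.69 K.

-8.7 K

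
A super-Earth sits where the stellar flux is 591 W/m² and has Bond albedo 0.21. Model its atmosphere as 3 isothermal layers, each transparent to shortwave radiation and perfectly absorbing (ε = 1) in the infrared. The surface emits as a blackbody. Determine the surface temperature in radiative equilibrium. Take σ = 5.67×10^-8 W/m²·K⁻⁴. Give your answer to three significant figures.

Top-of-atmosphere balance: σT_e⁴ = S(1−α)/4 = 116.7 W/m² → T_e = 213.0 K.
With N = 3 opaque layers, T_s = (N+1)^(1/4)·T_e = 4^(1/4)·213.0 = 301.2 K.

301 kelvin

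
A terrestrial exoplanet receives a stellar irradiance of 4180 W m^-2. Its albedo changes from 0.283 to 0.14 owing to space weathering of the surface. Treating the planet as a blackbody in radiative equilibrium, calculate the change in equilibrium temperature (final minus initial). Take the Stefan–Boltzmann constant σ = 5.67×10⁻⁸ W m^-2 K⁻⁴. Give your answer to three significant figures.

With α = 0.283, T₁ = 339.0 K.
Final:   T₂ = [S(1−0.14)/(4σ)]^(1/4) = 354.8 K.
ΔT = T₂ − T₁ = 15.77 K.

15.8 kelvin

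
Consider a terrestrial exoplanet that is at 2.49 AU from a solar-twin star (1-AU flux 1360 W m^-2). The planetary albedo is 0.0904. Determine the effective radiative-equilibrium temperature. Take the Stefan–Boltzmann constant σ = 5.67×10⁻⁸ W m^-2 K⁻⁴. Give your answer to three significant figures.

172 K

By the inverse-square law, S = 1360/2.49² = 219.4 W m^-2.
The planet absorbs (1−α)S over its disc πR² and re-emits over 4πR², so the mean absorbed flux is (1−0.0904)·219.4/4 = 49.88 W m^-2.
Set σT⁴ = 49.88 → T = (49.88/σ)^(1/4) = 172.2 K.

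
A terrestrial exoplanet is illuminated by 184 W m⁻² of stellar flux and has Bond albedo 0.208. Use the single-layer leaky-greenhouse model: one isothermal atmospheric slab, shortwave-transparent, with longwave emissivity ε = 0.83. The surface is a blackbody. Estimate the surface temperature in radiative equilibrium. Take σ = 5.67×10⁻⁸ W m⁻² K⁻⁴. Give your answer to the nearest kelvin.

182 kelvin

Effective emission temperature (TOA balance): σT_e⁴ = S(1−α)/4 = 36.43 W m⁻² → T_e = 159.2 K.
Surface balance with a leaky layer gives σT_s⁴ = σT_e⁴·2/(2−ε), so T_s = T_e·[2/(2−0.83)]^(1/4) = 182.0 K.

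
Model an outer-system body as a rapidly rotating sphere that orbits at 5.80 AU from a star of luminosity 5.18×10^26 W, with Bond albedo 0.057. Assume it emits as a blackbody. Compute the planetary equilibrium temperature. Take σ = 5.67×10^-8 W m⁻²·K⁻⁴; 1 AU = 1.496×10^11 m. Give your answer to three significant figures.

123 kelvin

d = 5.80 × 1.496×10^11 m = 8.677×10^11 m.
Spreading L over a sphere of radius d: S = 5.18×10^26/(4π·8.68×10^11²) = 54.75 W m⁻².
Absorbed flux (global mean): S(1−α)/4 = 54.75·0.943/4 = 12.91 W m⁻².
Balancing against σT⁴: T = (12.91/5.67×10⁻⁸)^(1/4) = 122.8 K.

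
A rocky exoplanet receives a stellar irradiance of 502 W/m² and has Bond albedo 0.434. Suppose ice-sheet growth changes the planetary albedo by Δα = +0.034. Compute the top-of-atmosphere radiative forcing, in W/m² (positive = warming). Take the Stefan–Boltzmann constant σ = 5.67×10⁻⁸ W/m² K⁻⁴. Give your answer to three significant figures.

TOA radiative forcing: ΔF = −S·Δα/4 = −502.0·(+0.034)/4 = -4.267 W/m².

-4.27 W/m²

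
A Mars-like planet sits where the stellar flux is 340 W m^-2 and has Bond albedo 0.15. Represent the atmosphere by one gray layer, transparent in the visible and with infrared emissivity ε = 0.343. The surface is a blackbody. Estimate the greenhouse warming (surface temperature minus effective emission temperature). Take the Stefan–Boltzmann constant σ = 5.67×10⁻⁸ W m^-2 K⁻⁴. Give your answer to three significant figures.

9.10 K

At the top of the atmosphere, σT_e⁴ = S(1−α)/4 = 72.25 W m^-2, giving T_e = 188.9 K.
Surface balance with a leaky layer gives σT_s⁴ = σT_e⁴·2/(2−ε), so T_s = T_e·[2/(2−0.343)]^(1/4) = 198.0 K.
The atmosphere warms the surface by 9.099 K.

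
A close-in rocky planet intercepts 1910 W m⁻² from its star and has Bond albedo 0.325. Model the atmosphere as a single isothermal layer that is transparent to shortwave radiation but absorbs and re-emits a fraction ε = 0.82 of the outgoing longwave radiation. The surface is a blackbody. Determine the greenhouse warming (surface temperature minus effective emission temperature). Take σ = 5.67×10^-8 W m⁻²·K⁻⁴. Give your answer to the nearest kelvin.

39 kelvin

The planet radiates to space at T_e = [S(1−α)/(4σ)]^(1/4) = 274.6 K.
The surface balance (absorbed SW + ε·downward IR = σT_s⁴) with T_a⁴ = T_s⁴/2 reduces to T_s = T_e·[2/(2−ε)]^¼ = 313.3 K.
T_s − T_e = 313.3 − 274.6 = 38.72 K.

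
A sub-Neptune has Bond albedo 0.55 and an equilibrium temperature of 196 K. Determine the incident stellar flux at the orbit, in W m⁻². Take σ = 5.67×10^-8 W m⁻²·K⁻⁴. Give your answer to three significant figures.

Invert the energy balance for S: S = 4σT⁴/(1−α).
σT⁴ = 5.67×10⁻⁸·(196)⁴ = 83.68 W m⁻².
So S = 4×83.68/(1−0.55) = 743.8 W m⁻².

744 W m⁻²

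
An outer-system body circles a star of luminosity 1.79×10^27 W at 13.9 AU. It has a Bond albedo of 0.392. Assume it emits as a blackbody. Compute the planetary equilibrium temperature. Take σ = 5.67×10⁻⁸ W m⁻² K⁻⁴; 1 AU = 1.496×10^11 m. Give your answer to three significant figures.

d = 13.9 × 1.496×10^11 m = 2.079×10^12 m.
Spreading L over a sphere of radius d: S = 1.79×10^27/(4π·2.08×10^12²) = 32.94 W m⁻².
Absorbed flux (global mean): S(1−α)/4 = 32.94·0.608/4 = 5.007 W m⁻².
Set σT⁴ = 5.007 → T = (5.007/σ)^(1/4) = 96.94 K.

96.9 kelvin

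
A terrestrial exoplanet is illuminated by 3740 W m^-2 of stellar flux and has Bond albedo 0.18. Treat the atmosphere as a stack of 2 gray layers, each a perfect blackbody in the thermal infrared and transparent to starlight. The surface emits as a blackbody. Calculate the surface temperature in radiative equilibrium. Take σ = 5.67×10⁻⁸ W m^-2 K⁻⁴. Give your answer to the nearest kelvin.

449 K

The effective emission temperature is T_e = [S(1−α)/(4σ)]^¼ = 341.0 K.
For an N-layer opaque stack, T_s⁴ = (N+1)T_e⁴, hence T_s = (3)^(1/4)×341.0 K = 448.8 K.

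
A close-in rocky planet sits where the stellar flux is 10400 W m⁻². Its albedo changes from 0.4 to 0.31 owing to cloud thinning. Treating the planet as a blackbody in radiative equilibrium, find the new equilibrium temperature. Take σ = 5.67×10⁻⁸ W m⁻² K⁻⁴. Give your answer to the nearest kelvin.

422 K

New equilibrium: T₂ = [(1−0.31)·10400/(4σ)]^(1/4) = 421.8 K.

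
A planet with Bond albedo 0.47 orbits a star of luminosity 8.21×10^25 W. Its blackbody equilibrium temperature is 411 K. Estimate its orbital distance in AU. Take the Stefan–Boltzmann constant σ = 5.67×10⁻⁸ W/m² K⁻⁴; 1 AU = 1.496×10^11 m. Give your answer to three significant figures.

Energy balance gives S = 4σT⁴/(1−α) = 12210 W/m².
From L = 4πd²S, d = √(8.21×10^25/(4π·12210)) = 2.313×10^10 m = 0.1546 AU.

0.155 AU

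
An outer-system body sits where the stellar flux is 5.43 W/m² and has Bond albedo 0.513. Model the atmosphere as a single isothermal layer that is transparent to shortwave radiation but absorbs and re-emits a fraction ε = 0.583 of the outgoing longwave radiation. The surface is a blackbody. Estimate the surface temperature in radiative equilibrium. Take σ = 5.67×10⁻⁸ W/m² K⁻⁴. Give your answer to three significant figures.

63.7 K

The planet radiates to space at T_e = [S(1−α)/(4σ)]^(1/4) = 58.43 K.
Surface balance with a leaky layer gives σT_s⁴ = σT_e⁴·2/(2−ε), so T_s = T_e·[2/(2−0.583)]^(1/4) = 63.69 K.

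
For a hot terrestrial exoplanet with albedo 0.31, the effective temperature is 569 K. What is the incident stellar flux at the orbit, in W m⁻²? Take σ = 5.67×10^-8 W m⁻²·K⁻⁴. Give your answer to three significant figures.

Invert the energy balance for S: S = 4σT⁴/(1−α).
σT⁴ = 5.67×10⁻⁸·(569)⁴ = 5943 W m⁻².
So S = 4×5943/(1−0.31) = 34450 W m⁻².

34500 W m⁻²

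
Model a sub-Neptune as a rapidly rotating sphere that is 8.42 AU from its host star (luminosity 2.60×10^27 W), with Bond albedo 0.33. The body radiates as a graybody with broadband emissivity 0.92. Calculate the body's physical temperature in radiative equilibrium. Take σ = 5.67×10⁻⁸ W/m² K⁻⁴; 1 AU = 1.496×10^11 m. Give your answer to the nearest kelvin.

143 kelvin

d = 8.42 × 1.496×10^11 m = 1.260×10^12 m.
Flux at the orbit: S = L/(4πd²) = 2.60×10^27/(4π·(1.26×10^12)²) = 130.4 W/m².
Absorbed flux (global mean): S(1−α)/4 = 130.4·0.67/4 = 21.84 W/m².
Radiative balance εσT⁴ = 21.84 gives T = [21.84/(0.92·σ)]^(1/4) = 143.0 K.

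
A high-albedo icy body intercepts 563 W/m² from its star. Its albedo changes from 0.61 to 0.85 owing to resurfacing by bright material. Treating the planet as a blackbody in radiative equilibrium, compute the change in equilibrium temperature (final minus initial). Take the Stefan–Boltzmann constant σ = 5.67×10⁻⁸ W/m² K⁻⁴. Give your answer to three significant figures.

-37.5 K

With α = 0.61, T₁ = 176.4 K.
With α = 0.85, T₂ = 138.9 K.
Change: 138.9 − 176.4 = -37.48 K.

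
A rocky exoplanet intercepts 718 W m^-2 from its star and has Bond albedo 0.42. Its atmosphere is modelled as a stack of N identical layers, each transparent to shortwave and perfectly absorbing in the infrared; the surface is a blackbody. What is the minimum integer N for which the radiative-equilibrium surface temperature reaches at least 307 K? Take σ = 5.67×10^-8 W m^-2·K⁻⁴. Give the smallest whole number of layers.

4

The effective emission temperature is T_e = [S(1−α)/(4σ)]^¼ = 207.0 K.
Need (N+1)T_e⁴ ≥ T_s⁴, i.e. N+1 ≥ (307/207.0)⁴ = 4.838.
Rounding up, N = 4.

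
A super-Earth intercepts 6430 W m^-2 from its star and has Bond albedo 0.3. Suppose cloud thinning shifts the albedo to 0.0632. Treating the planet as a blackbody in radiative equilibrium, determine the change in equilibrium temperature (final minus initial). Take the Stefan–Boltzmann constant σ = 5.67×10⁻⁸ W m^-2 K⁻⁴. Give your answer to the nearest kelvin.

28 K

With α = 0.3, T₁ = 375.3 K.
Final:   T₂ = [S(1−0.0632)/(4σ)]^(1/4) = 403.7 K.
ΔT = T₂ − T₁ = 28.36 K.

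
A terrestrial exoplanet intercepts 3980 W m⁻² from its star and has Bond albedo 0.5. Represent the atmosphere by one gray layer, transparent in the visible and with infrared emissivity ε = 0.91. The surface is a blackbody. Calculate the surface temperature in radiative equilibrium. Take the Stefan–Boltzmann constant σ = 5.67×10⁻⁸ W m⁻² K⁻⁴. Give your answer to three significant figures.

356 K

Effective emission temperature (TOA balance): σT_e⁴ = S(1−α)/4 = 497.5 W m⁻² → T_e = 306.1 K.
For a single slab of emissivity ε, T_s⁴ = 2T_e⁴/(2−ε); thus T_s = 306.1·(1.835)^(1/4) = 356.2 K.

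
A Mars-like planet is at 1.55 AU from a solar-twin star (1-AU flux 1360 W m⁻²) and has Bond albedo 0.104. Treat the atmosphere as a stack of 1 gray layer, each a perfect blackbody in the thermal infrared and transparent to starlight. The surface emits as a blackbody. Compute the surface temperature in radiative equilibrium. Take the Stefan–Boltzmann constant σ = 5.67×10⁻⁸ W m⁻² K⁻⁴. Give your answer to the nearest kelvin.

Flux at the orbit: S = 1360/(1.55)² = 566.1 W m⁻².
OLR = S(1−α)/4 = 126.8 W m⁻²; the top layer radiates at T_e = 217.5 K.
For an N-layer opaque stack, T_s⁴ = (N+1)T_e⁴, hence T_s = (2)^(1/4)×217.5 K = 258.6 K.

259 kelvin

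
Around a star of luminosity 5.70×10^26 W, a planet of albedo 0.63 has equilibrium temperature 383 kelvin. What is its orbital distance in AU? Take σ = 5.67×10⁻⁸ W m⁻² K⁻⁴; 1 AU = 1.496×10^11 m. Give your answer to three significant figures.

The flux needed for this T is 4σT⁴/(1−0.63) = 13190 W m⁻².
From L = 4πd²S, d = √(5.70×10^26/(4π·13190)) = 5.864×10^10 m = 0.3920 AU.

0.392 AU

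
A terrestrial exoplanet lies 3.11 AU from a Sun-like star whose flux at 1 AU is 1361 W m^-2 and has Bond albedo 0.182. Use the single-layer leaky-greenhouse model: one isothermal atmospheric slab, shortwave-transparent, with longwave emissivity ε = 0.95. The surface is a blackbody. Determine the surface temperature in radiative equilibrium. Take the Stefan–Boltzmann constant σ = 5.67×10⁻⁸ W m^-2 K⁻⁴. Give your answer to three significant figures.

Flux at the orbit: S = 1361/(3.11)² = 140.7 W m^-2.
At the top of the atmosphere, σT_e⁴ = S(1−α)/4 = 28.78 W m^-2, giving T_e = 150.1 K.
For a single slab of emissivity ε, T_s⁴ = 2T_e⁴/(2−ε); thus T_s = 150.1·(1.905)^(1/4) = 176.3 K.

176 kelvin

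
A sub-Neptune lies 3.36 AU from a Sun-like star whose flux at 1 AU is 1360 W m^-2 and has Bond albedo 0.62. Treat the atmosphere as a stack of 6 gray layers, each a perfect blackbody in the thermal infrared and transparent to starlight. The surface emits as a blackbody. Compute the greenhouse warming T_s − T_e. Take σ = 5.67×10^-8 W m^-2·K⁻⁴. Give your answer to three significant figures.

74.7 K

By the inverse-square law, S = 1360/3.36² = 120.5 W m^-2.
Top-of-atmosphere balance: σT_e⁴ = S(1−α)/4 = 11.44 W m^-2 → T_e = 119.2 K.
Surface: T_s = (7)^¼·T_e = 193.9 K.
Warming: T_s − T_e = 74.68 K.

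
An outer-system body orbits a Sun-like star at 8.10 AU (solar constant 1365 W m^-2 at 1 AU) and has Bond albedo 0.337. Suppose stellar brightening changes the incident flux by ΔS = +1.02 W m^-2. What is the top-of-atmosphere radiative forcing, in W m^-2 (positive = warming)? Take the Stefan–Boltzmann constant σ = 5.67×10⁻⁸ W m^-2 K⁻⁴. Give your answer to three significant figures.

Irradiance scales as 1/d², so S = 1365 W m^-2 × (1/8.10)² = 20.80 W m^-2.
Only a fraction (1−α) is absorbed and it's spread over 4πR², so ΔF = (1−α)ΔS/4 = 0.1691 W m^-2.

0.169 W m^-2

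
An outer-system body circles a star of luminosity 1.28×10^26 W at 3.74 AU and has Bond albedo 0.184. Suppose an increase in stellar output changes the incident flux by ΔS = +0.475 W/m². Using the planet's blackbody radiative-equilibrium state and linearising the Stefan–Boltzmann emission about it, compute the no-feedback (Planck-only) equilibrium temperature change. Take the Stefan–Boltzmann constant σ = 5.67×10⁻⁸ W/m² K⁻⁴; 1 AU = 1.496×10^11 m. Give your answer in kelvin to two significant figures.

Orbital distance: d = 3.74 AU = 5.595×10^11 m.
S = L/(4πd²) = 32.54 W/m².
Reference equilibrium: T_e = [S(1−α)/(4σ)]^(1/4) = 104.0 K.
ΔF = Δ[S(1−α)]/4 = (1−0.184)·+0.475/4 = 0.09690 W/m².
Planck response: λ_P = 4σT_e³ = 4·5.67×10⁻⁸·(104.0)³ = 0.2553 W/m²/K.
ΔT₀ = ΔF/λ_P = 0.09690/0.2553 = 0.380 K.

0.38 K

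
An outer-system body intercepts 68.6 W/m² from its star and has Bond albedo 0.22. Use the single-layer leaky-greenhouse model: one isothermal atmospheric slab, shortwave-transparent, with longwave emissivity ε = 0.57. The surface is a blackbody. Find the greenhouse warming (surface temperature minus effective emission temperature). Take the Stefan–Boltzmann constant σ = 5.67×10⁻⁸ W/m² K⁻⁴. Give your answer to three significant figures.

10.8 K

Effective emission temperature (TOA balance): σT_e⁴ = S(1−α)/4 = 13.38 W/m² → T_e = 123.9 K.
Surface balance with a leaky layer gives σT_s⁴ = σT_e⁴·2/(2−ε), so T_s = T_e·[2/(2−0.57)]^(1/4) = 134.8 K.
The atmosphere warms the surface by 10.84 K.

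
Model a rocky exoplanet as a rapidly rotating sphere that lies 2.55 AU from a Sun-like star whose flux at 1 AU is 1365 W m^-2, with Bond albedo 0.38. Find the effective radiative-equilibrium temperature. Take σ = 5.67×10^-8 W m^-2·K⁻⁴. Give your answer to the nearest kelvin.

155 K

By the inverse-square law, S = 1365/2.55² = 209.9 W m^-2.
Averaging over the sphere, the absorbed flux is S(1−α)/4 = 32.54 W m^-2.
Balancing against σT⁴: T = (32.54/5.67×10⁻⁸)^(1/4) = 154.8 K.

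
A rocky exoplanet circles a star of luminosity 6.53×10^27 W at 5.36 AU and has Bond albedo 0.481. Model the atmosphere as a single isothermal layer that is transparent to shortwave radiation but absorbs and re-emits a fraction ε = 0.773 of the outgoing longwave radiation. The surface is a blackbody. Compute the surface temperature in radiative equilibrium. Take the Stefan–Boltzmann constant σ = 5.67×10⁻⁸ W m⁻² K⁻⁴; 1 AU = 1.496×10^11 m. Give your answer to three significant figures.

234 kelvin

Orbital distance: d = 5.36 AU = 8.019×10^11 m.
Spreading L over a sphere of radius d: S = 6.53×10^27/(4π·8.02×10^11²) = 808.2 W m⁻².
Effective emission temperature (TOA balance): σT_e⁴ = S(1−α)/4 = 104.9 W m⁻² → T_e = 207.4 K.
Surface balance with a leaky layer gives σT_s⁴ = σT_e⁴·2/(2−ε), so T_s = T_e·[2/(2−0.773)]^(1/4) = 234.3 K.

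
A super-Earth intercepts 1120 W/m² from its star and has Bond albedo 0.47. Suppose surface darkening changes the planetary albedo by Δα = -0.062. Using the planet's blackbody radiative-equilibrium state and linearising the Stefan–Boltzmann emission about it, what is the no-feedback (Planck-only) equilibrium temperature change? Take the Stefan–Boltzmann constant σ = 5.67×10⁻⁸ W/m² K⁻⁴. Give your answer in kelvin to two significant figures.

6.6 kelvin

The baseline emission temperature is T_e = 226.2 K.
The change in absorbed flux is Δ[S(1−α)/4] = −SΔα/4 = 17.36 W/m².
The Planck feedback parameter is 4σT_e³ = 2.624 W/m²/K.
ΔT₀ = ΔF/λ_P = 17.36/2.624 = 6.61 K.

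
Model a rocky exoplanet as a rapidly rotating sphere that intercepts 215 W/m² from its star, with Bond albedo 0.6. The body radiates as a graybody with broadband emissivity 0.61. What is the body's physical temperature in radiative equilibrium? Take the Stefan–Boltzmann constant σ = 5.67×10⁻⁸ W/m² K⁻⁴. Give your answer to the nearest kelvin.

The planet absorbs (1−α)S over its disc πR² and re-emits over 4πR², so the mean absorbed flux is (1−0.6)·215.0/4 = 21.50 W/m².
Radiative balance εσT⁴ = 21.50 gives T = [21.50/(0.61·σ)]^(1/4) = 157.9 K.

158 kelvin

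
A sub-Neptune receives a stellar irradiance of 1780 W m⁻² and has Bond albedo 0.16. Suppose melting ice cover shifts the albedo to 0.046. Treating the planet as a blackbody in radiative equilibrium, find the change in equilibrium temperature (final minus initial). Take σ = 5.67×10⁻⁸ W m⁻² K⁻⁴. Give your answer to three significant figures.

9.21 K

Before: T₁ = [1780·0.84/(4σ)]^(1/4) = 284.9 K.
Final:   T₂ = [S(1−0.046)/(4σ)]^(1/4) = 294.2 K.
ΔT = T₂ − T₁ = 9.211 K.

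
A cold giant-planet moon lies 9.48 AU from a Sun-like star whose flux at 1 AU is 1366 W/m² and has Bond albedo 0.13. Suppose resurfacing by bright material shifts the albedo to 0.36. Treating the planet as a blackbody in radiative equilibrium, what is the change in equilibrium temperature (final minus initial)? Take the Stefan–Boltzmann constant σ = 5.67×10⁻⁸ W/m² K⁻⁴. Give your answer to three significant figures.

-6.46 K

Flux at the orbit: S = 1366/(9.48)² = 15.20 W/m².
Before: T₁ = [15.20·0.87/(4σ)]^(1/4) = 87.38 K.
After:  T₂ = [15.20·0.64/(4σ)]^(1/4) = 80.93 K.
Change: 80.93 − 87.38 = -6.456 K.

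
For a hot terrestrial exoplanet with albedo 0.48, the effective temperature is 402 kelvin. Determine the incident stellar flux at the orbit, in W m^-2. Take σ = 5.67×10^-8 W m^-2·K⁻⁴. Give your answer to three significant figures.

From S(1−α)/4 = σT⁴: S = 4σT⁴/(1−α).
The emitted flux is σT⁴ = 1481 W m^-2.
So S = 4×1481/(1−0.48) = 11390 W m^-2.

11400 W m^-2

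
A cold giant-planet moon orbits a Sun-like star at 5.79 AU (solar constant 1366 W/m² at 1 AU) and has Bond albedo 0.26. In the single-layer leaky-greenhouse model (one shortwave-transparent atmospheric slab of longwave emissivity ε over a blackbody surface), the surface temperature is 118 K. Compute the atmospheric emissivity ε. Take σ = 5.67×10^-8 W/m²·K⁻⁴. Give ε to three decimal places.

Irradiance scales as 1/d², so S = 1366 W/m² × (1/5.79)² = 40.75 W/m².
TOA balance gives T_e = 107.4 K.
T_s⁴ = T_e⁴·2/(2−ε) → ε = 2 − 2(T_e/T_s)⁴ = 2 − 2·(107.4/118)⁴ = 0.6285.

0.629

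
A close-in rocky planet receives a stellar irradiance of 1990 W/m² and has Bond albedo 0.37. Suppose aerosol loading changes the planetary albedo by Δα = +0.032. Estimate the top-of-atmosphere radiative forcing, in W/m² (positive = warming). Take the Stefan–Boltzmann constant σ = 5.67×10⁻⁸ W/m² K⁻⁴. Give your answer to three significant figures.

ΔF = −(S/4)Δα = −(1990/4)×(+0.032) = -15.92 W/m².

-15.9 W/m²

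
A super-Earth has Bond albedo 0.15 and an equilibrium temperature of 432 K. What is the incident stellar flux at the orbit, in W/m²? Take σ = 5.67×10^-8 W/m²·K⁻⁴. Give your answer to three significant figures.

From S(1−α)/4 = σT⁴: S = 4σT⁴/(1−α).
The emitted flux is σT⁴ = 1975 W/m².
So S = 4×1975/(1−0.15) = 9293 W/m².

9290 W/m²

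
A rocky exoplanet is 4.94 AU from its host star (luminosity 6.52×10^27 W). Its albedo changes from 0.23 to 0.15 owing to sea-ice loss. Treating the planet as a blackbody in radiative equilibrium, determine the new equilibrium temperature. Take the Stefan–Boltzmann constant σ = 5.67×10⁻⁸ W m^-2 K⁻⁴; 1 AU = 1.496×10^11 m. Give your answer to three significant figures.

244 K

Orbital distance: d = 4.94 AU = 7.390×10^11 m.
Spreading L over a sphere of radius d: S = 6.52×10^27/(4π·7.39×10^11²) = 950.0 W m^-2.
New equilibrium: T₂ = [(1−0.15)·950.0/(4σ)]^(1/4) = 244.3 K.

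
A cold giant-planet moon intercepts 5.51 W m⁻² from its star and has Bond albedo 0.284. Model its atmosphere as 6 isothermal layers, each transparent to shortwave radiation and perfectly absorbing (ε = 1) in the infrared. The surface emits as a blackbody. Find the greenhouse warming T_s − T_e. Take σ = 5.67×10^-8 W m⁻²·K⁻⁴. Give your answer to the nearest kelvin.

OLR = S(1−α)/4 = 0.9863 W m⁻²; the top layer radiates at T_e = 64.58 K.
Surface: T_s = (7)^¼·T_e = 105.0 K.
Warming: T_s − T_e = 40.46 K.

40 K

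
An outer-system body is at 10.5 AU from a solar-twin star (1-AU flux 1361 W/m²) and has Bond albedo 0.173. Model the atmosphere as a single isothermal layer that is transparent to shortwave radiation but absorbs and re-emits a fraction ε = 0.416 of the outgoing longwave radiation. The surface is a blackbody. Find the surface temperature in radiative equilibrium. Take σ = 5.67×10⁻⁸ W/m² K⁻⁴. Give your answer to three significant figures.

Flux at the orbit: S = 1361/(10.5)² = 12.34 W/m².
At the top of the atmosphere, σT_e⁴ = S(1−α)/4 = 2.552 W/m², giving T_e = 81.91 K.
The surface balance (absorbed SW + ε·downward IR = σT_s⁴) with T_a⁴ = T_s⁴/2 reduces to T_s = T_e·[2/(2−ε)]^¼ = 86.83 K.

86.8 kelvin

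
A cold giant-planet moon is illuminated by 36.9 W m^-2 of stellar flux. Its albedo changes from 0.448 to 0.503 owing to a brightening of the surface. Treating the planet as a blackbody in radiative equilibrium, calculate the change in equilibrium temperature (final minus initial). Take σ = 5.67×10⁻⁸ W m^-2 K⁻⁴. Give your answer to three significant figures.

-2.52 K

Before: T₁ = [36.90·0.552/(4σ)]^(1/4) = 97.35 K.
Final:   T₂ = [S(1−0.503)/(4σ)]^(1/4) = 94.83 K.
ΔT = T₂ − T₁ = -2.521 K.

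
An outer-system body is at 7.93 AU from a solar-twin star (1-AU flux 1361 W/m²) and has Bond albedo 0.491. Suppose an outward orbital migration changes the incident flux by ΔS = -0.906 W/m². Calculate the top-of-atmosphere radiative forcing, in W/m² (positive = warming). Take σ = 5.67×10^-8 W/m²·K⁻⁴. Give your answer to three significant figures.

Irradiance scales as 1/d², so S = 1361 W/m² × (1/7.93)² = 21.64 W/m².
ΔF = Δ[S(1−α)]/4 = (1−0.491)·-0.906/4 = -0.1153 W/m².

-0.115 W/m²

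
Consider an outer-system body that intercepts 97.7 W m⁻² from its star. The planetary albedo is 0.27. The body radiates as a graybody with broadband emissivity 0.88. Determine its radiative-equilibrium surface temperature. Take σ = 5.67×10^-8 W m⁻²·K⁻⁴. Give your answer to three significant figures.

137 kelvin

The planet absorbs (1−α)S over its disc πR² and re-emits over 4πR², so the mean absorbed flux is (1−0.27)·97.70/4 = 17.83 W m⁻².
Radiative balance εσT⁴ = 17.83 gives T = [17.83/(0.88·σ)]^(1/4) = 137.5 K.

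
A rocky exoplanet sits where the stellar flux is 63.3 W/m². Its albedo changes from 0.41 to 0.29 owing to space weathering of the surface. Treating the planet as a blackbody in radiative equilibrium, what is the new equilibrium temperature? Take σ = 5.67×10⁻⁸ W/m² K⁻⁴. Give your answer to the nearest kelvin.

119 K

With the new albedo, S(1−α₂)/4 = 11.24 W/m², so T₂ = 118.6 K.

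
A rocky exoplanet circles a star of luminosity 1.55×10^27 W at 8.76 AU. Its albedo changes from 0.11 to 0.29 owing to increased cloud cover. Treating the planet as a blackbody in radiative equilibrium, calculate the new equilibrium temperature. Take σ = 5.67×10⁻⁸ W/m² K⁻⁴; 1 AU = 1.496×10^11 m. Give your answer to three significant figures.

122 K

d = 8.76 × 1.496×10^11 m = 1.310×10^12 m.
S = L/(4πd²) = 71.82 W/m².
With the new albedo, S(1−α₂)/4 = 12.75 W/m², so T₂ = 122.5 K.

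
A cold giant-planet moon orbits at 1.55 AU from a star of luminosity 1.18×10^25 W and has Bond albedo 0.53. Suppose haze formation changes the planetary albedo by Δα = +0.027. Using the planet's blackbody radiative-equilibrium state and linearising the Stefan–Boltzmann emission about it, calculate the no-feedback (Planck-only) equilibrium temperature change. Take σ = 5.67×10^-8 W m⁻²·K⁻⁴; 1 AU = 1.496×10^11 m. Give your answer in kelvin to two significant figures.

Orbital distance: d = 1.55 AU = 2.319×10^11 m.
S = L/(4πd²) = 17.46 W m⁻².
The baseline emission temperature is T_e = 77.56 K.
The change in absorbed flux is Δ[S(1−α)/4] = −SΔα/4 = -0.1179 W m⁻².
Linearising σT⁴ gives d(σT⁴)/dT = 4σT_e³ = 0.1058 W m⁻² per K.
ΔT₀ = ΔF/λ_P = -0.1179/0.1058 = -1.11 K.

-1.1 kelvin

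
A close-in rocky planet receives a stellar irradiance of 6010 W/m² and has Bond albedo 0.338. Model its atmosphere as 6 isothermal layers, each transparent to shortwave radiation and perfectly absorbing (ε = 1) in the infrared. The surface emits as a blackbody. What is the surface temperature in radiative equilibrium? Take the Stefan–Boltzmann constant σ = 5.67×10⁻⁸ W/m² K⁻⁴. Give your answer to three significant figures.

OLR = S(1−α)/4 = 994.7 W/m²; the top layer radiates at T_e = 363.9 K.
Layer-by-layer balance gives σT_s⁴ = (N+1)σT_e⁴, so T_s = 7^¼·363.9 = 592.0 K.

592 kelvin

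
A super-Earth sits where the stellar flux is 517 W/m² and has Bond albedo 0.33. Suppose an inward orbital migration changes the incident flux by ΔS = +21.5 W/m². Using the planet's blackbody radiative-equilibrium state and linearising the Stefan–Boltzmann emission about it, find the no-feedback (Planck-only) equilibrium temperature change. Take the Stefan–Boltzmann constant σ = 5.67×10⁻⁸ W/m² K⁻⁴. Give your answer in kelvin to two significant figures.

2.1 K

Reference equilibrium: T_e = [S(1−α)/(4σ)]^(1/4) = 197.7 K.
TOA radiative forcing: ΔF = (1−α)ΔS/4 = 0.67·(+21.5)/4 = 3.601 W/m².
The Planck feedback parameter is 4σT_e³ = 1.752 W/m²/K.
So ΔT₀ = 3.601/1.752 = 2.06 K.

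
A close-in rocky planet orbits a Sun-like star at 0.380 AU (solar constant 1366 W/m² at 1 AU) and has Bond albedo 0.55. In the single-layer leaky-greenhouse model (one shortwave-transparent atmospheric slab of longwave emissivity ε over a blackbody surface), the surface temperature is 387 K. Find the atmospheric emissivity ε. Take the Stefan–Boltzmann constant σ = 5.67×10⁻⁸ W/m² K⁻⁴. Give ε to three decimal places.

0.326

Irradiance scales as 1/d², so S = 1366 W/m² × (1/0.380)² = 9460 W/m².
First, T_e = [9460·(1−0.55)/(4σ)]^(1/4) = 370.1 K.
Inverting T_s⁴ = 2T_e⁴/(2−ε): (T_e/T_s)⁴ = 0.8368, so ε = 2(1 − 0.8368) = 0.3264.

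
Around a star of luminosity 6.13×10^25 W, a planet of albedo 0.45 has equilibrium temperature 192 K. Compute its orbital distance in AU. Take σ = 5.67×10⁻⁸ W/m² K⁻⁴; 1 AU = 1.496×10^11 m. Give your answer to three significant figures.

0.624 AU

Required flux: S = 4σT⁴/(1−α) = 560.4 W/m².
From L = 4πd²S, d = √(6.13×10^25/(4π·560.4)) = 9.330×10^10 m = 0.6237 AU.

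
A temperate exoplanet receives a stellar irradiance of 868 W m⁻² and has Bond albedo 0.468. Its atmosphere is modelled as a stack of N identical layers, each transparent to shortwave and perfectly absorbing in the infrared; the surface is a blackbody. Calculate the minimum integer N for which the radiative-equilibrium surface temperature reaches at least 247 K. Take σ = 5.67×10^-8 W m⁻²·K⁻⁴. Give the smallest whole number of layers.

OLR = S(1−α)/4 = 115.4 W m⁻²; the top layer radiates at T_e = 212.4 K.
Since T_s⁴ = (N+1)T_e⁴, we need N ≥ (T_s/T_e)⁴ − 1 = 0.828.
The minimum whole number is N = 1.

1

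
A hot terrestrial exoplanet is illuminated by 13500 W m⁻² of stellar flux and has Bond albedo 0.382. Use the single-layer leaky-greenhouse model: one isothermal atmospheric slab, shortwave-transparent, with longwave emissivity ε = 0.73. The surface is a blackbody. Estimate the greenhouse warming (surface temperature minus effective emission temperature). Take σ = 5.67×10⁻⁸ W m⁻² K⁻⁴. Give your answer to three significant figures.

52.7 K

At the top of the atmosphere, σT_e⁴ = S(1−α)/4 = 2086 W m⁻², giving T_e = 437.9 K.
Surface balance with a leaky layer gives σT_s⁴ = σT_e⁴·2/(2−ε), so T_s = T_e·[2/(2−0.73)]^(1/4) = 490.6 K.
The atmosphere warms the surface by 52.65 K.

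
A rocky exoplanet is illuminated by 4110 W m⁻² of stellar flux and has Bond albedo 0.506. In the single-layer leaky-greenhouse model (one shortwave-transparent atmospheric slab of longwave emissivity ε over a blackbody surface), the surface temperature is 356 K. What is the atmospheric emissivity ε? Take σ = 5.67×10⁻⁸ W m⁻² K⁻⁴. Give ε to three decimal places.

TOA balance gives T_e = 307.6 K.
Since (2−ε)/2 = (T_e/T_s)⁴ = 0.5573, ε = 0.8853.

0.885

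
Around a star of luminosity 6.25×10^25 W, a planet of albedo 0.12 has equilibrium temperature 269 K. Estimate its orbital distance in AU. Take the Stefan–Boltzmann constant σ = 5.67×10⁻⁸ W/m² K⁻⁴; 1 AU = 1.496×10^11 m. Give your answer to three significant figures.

Energy balance gives S = 4σT⁴/(1−α) = 1349 W/m².
From L = 4πd²S, d = √(6.25×10^25/(4π·1349)) = 6.071×10^10 m = 0.4058 AU.

0.406 AU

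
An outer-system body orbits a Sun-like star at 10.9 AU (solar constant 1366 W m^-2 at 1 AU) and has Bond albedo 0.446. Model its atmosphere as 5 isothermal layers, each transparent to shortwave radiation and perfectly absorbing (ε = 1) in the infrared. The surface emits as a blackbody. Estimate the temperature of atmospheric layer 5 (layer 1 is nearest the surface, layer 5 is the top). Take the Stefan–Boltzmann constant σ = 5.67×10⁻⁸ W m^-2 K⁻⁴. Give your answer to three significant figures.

72.8 K

By the inverse-square law, S = 1366/10.9² = 11.50 W m^-2.
OLR = S(1−α)/4 = 1.592 W m^-2; the top layer radiates at T_e = 72.80 K.
The net upward flux σT_e⁴ is constant between every pair of levels, so T_k⁴ = (N+1−k)T_e⁴.
T_5 = (1)^(1/4)·72.80 = 72.80 K.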